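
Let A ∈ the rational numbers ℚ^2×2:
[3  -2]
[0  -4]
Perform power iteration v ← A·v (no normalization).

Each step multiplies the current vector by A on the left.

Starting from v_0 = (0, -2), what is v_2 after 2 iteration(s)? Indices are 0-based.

v_0 = (0, -2).
v_1 = A·v_0 = (4, 8).
v_2 = A·v_1 = (-4, -32).

v_2 = (-4, -32)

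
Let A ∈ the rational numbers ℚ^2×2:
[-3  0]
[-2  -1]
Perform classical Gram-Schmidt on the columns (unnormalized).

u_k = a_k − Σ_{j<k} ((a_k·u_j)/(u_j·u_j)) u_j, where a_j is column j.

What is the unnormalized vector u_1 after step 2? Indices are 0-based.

u_1 = (6/13, -9/13)

Step 1: u_0 = a_0 = (-3, -2).
Step 2: u_1 = a_1 − (2/13)·u_0 = (6/13, -9/13).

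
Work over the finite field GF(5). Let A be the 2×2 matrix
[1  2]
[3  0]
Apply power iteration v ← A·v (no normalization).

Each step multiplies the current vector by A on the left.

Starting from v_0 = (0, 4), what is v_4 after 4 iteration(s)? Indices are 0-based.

v_4 = (4, 3)

v_0 = (0, 4).
v_1 = A·v_0 = (3, 0).
v_2 = A·v_1 = (3, 4).
v_3 = A·v_2 = (1, 4).
v_4 = A·v_3 = (4, 3).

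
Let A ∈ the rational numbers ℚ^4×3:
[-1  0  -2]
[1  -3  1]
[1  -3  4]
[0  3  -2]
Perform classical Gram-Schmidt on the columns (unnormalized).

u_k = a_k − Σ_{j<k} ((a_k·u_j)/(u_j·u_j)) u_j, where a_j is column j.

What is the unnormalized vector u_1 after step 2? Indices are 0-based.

Step 1: u_0 = a_0 = (-1, 1, 1, 0).
Step 2: u_1 = a_1 − (-2)·u_0 = (-2, -1, -1, 3).

u_1 = (-2, -1, -1, 3)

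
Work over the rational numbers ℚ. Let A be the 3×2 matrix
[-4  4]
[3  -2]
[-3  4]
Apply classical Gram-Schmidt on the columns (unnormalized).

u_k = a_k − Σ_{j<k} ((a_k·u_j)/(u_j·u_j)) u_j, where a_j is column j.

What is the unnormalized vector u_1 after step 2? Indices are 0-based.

Step 1: u_0 = a_0 = (-4, 3, -3).
Step 2: u_1 = a_1 − (-1)·u_0 = (0, 1, 1).

u_1 = (0, 1, 1)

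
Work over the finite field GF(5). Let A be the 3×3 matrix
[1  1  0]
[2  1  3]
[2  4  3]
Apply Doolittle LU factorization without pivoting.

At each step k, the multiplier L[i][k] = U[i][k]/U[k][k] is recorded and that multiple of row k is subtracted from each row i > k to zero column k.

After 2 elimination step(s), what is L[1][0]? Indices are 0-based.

[col 0] pivot 1
  R1 -= 2*R0 → (0, 4, 3)  (L[1][0] := 2)
  R2 -= 2*R0 → (0, 2, 3)  (L[2][0] := 2)
[col 1] pivot 4
  R2 -= 3*R1 → (0, 0, 4)  (L[2][1] := 3)

L[1][0] = 2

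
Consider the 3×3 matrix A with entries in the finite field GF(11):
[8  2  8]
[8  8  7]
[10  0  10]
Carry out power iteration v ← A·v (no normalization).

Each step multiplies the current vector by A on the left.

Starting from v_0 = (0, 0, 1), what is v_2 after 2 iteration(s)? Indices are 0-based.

v_0 = (0, 0, 1).
v_1 = A·v_0 = (8, 7, 10).
v_2 = A·v_1 = (4, 3, 4).

v_2 = (4, 3, 4)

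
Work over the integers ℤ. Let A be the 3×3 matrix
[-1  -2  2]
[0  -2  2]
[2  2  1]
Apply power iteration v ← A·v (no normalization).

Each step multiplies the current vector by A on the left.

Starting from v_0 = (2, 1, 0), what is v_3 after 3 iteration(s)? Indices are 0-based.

v_0 = (2, 1, 0).
v_1 = A·v_0 = (-4, -2, 6).
v_2 = A·v_1 = (20, 16, -6).
v_3 = A·v_2 = (-64, -44, 66).

v_3 = (-64, -44, 66)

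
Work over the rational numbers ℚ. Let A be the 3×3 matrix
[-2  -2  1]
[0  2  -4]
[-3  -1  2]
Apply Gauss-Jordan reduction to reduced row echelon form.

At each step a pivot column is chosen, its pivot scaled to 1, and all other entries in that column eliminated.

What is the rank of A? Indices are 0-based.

[1] R0 /= -2  ⇒  (1, 1, -1/2)
     R2 -= -3·R0  ⇒  (0, 2, 1/2)
[2] R1 /= 2  ⇒  (0, 1, -2)
     R0 -= 1·R1  ⇒  (1, 0, 3/2)
     R2 -= 2·R1  ⇒  (0, 0, 9/2)
[3] R2 /= 9/2  ⇒  (0, 0, 1)
     R0 -= 3/2·R2  ⇒  (1, 0, 0)
     R1 -= -2·R2  ⇒  (0, 1, 0)

rank = 3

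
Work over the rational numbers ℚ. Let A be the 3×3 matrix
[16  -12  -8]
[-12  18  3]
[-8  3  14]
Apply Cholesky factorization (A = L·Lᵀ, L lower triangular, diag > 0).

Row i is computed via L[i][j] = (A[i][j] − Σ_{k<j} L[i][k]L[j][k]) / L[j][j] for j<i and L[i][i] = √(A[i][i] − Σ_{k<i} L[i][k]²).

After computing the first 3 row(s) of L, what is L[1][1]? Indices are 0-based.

L[1][1] = 3

Step 1: L[0][0] = √(16) = 4.
  L[1][0] = (-12) / L[0][0] = -3.
Step 2: L[1][1] = √(9) = 3.
  L[2][0] = (-8) / L[0][0] = -2.
  L[2][1] = (-3) / L[1][1] = -1.
Step 3: L[2][2] = √(9) = 3.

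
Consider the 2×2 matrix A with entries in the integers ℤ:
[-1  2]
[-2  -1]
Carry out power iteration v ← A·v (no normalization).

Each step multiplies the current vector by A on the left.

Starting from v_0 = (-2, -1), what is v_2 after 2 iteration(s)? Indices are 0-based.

v_2 = (10, -5)

v_0 = (-2, -1).
v_1 = A·v_0 = (0, 5).
v_2 = A·v_1 = (10, -5).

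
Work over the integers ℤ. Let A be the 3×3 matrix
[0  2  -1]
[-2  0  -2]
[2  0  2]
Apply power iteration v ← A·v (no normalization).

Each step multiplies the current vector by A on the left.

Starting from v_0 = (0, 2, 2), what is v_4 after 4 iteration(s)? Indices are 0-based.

v_0 = (0, 2, 2).
v_1 = A·v_0 = (2, -4, 4).
v_2 = A·v_1 = (-12, -12, 12).
v_3 = A·v_2 = (-36, 0, 0).
v_4 = A·v_3 = (0, 72, -72).

v_4 = (0, 72, -72)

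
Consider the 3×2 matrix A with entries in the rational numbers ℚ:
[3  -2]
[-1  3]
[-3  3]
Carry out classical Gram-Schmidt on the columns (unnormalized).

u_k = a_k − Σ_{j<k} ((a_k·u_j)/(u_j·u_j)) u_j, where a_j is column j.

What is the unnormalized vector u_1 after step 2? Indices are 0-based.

Step 1: u_0 = a_0 = (3, -1, -3).
Step 2: u_1 = a_1 − (-18/19)·u_0 = (16/19, 39/19, 3/19).

u_1 = (16/19, 39/19, 3/19)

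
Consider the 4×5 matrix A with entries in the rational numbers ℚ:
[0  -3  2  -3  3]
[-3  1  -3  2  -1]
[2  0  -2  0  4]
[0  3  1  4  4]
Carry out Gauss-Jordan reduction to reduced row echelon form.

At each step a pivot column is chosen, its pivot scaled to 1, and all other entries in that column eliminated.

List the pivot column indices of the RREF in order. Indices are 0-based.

pivot columns: 0, 1, 2, 3

pivot(0,0): swap R0↔R1
pivot(0,0)=-3: scale R0 → (1, -1/3, 1, -2/3, 1/3)
  clear (2,0): R2 −= (2)R0 → (0, 2/3, -4, 4/3, 10/3)
pivot(1,1)=-3: scale R1 → (0, 1, -2/3, 1, -1)
  clear (0,1): R0 −= (-1/3)R1 → (1, 0, 7/9, -1/3, 0)
  clear (2,1): R2 −= (2/3)R1 → (0, 0, -32/9, 2/3, 4)
  clear (3,1): R3 −= (3)R1 → (0, 0, 3, 1, 7)
pivot(2,2)=-32/9: scale R2 → (0, 0, 1, -3/16, -9/8)
  clear (0,2): R0 −= (7/9)R2 → (1, 0, 0, -3/16, 7/8)
  clear (1,2): R1 −= (-2/3)R2 → (0, 1, 0, 7/8, -7/4)
  clear (3,2): R3 −= (3)R2 → (0, 0, 0, 25/16, 83/8)
pivot(3,3)=25/16: scale R3 → (0, 0, 0, 1, 166/25)
  clear (0,3): R0 −= (-3/16)R3 → (1, 0, 0, 0, 53/25)
  clear (1,3): R1 −= (7/8)R3 → (0, 1, 0, 0, -189/25)
  clear (2,3): R2 −= (-3/16)R3 → (0, 0, 1, 0, 3/25)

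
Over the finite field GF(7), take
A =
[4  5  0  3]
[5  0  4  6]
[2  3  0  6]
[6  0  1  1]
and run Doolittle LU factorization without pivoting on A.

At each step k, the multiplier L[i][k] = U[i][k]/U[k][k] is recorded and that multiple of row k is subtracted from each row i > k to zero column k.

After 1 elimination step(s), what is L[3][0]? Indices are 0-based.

L[3][0] = 5

Step 1: pivot at (0,0) is 4.
  row1 ← row1 − (3)·row0  ⇒  L[1][0]=3, U row1=(0, 6, 4, 4)
  row2 ← row2 − (4)·row0  ⇒  L[2][0]=4, U row2=(0, 4, 0, 1)
  row3 ← row3 − (5)·row0  ⇒  L[3][0]=5, U row3=(0, 3, 1, 0)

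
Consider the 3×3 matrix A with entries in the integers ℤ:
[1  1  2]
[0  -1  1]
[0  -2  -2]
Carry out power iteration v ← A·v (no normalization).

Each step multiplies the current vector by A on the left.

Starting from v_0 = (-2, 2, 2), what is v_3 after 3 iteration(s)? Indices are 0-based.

v_0 = (-2, 2, 2).
v_1 = A·v_0 = (4, 0, -8).
v_2 = A·v_1 = (-12, -8, 16).
v_3 = A·v_2 = (12, 24, -16).

v_3 = (12, 24, -16)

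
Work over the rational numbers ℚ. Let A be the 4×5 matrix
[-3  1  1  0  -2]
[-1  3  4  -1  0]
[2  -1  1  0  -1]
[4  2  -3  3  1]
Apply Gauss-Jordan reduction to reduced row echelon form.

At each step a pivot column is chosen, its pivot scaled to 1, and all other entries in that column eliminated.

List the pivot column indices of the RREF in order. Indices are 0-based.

pivot(0,0)=-3: scale R0 → (1, -1/3, -1/3, 0, 2/3)
  clear (1,0): R1 −= (-1)R0 → (0, 8/3, 11/3, -1, 2/3)
  clear (2,0): R2 −= (2)R0 → (0, -1/3, 5/3, 0, -7/3)
  clear (3,0): R3 −= (4)R0 → (0, 10/3, -5/3, 3, -5/3)
pivot(1,1)=8/3: scale R1 → (0, 1, 11/8, -3/8, 1/4)
  clear (0,1): R0 −= (-1/3)R1 → (1, 0, 1/8, -1/8, 3/4)
  clear (2,1): R2 −= (-1/3)R1 → (0, 0, 17/8, -1/8, -9/4)
  clear (3,1): R3 −= (10/3)R1 → (0, 0, -25/4, 17/4, -5/2)
pivot(2,2)=17/8: scale R2 → (0, 0, 1, -1/17, -18/17)
  clear (0,2): R0 −= (1/8)R2 → (1, 0, 0, -2/17, 15/17)
  clear (1,2): R1 −= (11/8)R2 → (0, 1, 0, -5/17, 29/17)
  clear (3,2): R3 −= (-25/4)R2 → (0, 0, 0, 66/17, -155/17)
pivot(3,3)=66/17: scale R3 → (0, 0, 0, 1, -155/66)
  clear (0,3): R0 −= (-2/17)R3 → (1, 0, 0, 0, 20/33)
  clear (1,3): R1 −= (-5/17)R3 → (0, 1, 0, 0, 67/66)
  clear (2,3): R2 −= (-1/17)R3 → (0, 0, 1, 0, -79/66)

pivot columns: 0, 1, 2, 3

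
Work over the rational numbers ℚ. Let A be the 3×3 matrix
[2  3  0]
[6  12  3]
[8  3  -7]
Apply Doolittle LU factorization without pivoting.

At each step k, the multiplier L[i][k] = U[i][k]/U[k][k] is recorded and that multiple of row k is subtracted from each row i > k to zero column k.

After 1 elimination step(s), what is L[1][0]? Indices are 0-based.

[col 0] pivot 2
  R1 -= 3*R0 → (0, 3, 3)  (L[1][0] := 3)
  R2 -= 4*R0 → (0, -9, -7)  (L[2][0] := 4)

L[1][0] = 3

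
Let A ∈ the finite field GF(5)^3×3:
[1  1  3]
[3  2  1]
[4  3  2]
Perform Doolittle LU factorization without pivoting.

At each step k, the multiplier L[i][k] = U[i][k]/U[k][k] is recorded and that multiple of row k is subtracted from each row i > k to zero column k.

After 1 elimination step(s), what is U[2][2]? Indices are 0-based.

Step 1: pivot at (0,0) is 1.
  row1 ← row1 − (3)·row0  ⇒  L[1][0]=3, U row1=(0, 4, 2)
  row2 ← row2 − (4)·row0  ⇒  L[2][0]=4, U row2=(0, 4, 0)

U[2][2] = 0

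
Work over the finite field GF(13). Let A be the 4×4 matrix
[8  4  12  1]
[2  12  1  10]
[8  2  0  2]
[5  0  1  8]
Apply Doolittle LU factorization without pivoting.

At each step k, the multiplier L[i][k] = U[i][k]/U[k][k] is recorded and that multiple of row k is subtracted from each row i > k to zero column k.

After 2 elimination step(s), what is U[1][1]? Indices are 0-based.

[col 0] pivot 8
  R1 -= 10*R0 → (0, 11, 11, 0)  (L[1][0] := 10)
  R2 -= 1*R0 → (0, 11, 1, 1)  (L[2][0] := 1)
  R3 -= 12*R0 → (0, 4, 0, 9)  (L[3][0] := 12)
[col 1] pivot 11
  R2 -= 1*R1 → (0, 0, 3, 1)  (L[2][1] := 1)
  R3 -= 11*R1 → (0, 0, 9, 9)  (L[3][1] := 11)

U[1][1] = 11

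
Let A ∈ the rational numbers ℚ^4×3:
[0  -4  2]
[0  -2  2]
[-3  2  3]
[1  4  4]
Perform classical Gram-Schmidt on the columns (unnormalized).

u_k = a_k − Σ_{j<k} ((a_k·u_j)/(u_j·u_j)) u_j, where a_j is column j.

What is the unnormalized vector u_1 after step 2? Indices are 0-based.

u_1 = (-4, -2, 7/5, 21/5)

Step 1: u_0 = a_0 = (0, 0, -3, 1).
Step 2: u_1 = a_1 − (-1/5)·u_0 = (-4, -2, 7/5, 21/5).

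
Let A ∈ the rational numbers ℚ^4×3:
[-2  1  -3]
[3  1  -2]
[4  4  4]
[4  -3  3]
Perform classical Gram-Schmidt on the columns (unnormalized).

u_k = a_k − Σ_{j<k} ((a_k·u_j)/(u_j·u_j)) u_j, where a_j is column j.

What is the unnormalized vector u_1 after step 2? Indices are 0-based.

Step 1: u_0 = a_0 = (-2, 3, 4, 4).
Step 2: u_1 = a_1 − (1/9)·u_0 = (11/9, 2/3, 32/9, -31/9).

u_1 = (11/9, 2/3, 32/9, -31/9)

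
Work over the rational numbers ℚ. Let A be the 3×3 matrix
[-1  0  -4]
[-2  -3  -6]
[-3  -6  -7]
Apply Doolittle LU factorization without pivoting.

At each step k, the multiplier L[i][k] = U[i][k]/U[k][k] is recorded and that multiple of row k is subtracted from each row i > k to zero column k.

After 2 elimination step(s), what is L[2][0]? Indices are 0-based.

[col 0] pivot -1
  R1 -= 2*R0 → (0, -3, 2)  (L[1][0] := 2)
  R2 -= 3*R0 → (0, -6, 5)  (L[2][0] := 3)
[col 1] pivot -3
  R2 -= 2*R1 → (0, 0, 1)  (L[2][1] := 2)

L[2][0] = 3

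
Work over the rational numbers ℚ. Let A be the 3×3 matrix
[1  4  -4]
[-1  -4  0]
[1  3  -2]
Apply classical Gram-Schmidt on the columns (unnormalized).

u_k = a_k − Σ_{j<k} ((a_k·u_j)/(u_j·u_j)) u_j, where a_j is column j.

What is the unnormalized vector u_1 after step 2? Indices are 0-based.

Step 1: u_0 = a_0 = (1, -1, 1).
Step 2: u_1 = a_1 − (11/3)·u_0 = (1/3, -1/3, -2/3).

u_1 = (1/3, -1/3, -2/3)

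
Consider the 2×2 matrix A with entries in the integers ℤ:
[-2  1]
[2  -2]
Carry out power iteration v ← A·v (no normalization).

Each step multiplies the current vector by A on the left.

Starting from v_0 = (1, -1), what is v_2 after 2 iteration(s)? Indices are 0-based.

v_0 = (1, -1).
v_1 = A·v_0 = (-3, 4).
v_2 = A·v_1 = (10, -14).

v_2 = (10, -14)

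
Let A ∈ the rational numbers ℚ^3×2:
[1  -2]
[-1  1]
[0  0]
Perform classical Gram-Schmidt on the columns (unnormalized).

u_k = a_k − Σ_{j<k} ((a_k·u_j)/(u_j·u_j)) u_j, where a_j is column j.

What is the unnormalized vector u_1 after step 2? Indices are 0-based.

Step 1: u_0 = a_0 = (1, -1, 0).
Step 2: u_1 = a_1 − (-3/2)·u_0 = (-1/2, -1/2, 0).

u_1 = (-1/2, -1/2, 0)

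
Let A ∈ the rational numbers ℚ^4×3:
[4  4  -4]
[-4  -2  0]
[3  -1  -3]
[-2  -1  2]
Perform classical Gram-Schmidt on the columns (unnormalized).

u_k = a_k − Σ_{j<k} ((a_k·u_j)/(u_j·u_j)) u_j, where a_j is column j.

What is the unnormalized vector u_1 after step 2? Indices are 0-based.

Step 1: u_0 = a_0 = (4, -4, 3, -2).
Step 2: u_1 = a_1 − (23/45)·u_0 = (88/45, 2/45, -38/15, 1/45).

u_1 = (88/45, 2/45, -38/15, 1/45)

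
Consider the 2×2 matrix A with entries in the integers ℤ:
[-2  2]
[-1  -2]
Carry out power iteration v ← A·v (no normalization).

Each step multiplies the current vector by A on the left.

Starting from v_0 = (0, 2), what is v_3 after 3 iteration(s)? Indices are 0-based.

v_0 = (0, 2).
v_1 = A·v_0 = (4, -4).
v_2 = A·v_1 = (-16, 4).
v_3 = A·v_2 = (40, 8).

v_3 = (40, 8)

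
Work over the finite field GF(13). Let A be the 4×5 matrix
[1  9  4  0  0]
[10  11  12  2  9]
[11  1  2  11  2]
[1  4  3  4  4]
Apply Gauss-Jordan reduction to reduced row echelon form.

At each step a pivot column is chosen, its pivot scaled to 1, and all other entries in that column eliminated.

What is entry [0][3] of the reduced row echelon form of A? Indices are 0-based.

pivot(0,0)=1: scale R0 → (1, 9, 4, 0, 0)
  clear (1,0): R1 −= (10)R0 → (0, 12, 11, 2, 9)
  clear (2,0): R2 −= (11)R0 → (0, 6, 10, 11, 2)
  clear (3,0): R3 −= (1)R0 → (0, 8, 12, 4, 4)
pivot(1,1)=12: scale R1 → (0, 1, 2, 11, 4)
  clear (0,1): R0 −= (9)R1 → (1, 0, 12, 5, 3)
  clear (2,1): R2 −= (6)R1 → (0, 0, 11, 10, 4)
  clear (3,1): R3 −= (8)R1 → (0, 0, 9, 7, 11)
pivot(2,2)=11: scale R2 → (0, 0, 1, 8, 11)
  clear (0,2): R0 −= (12)R2 → (1, 0, 0, 0, 1)
  clear (1,2): R1 −= (2)R2 → (0, 1, 0, 8, 8)
  clear (3,2): R3 −= (9)R2 → (0, 0, 0, 0, 3)
col 3: no nonzero at/below row 3; advance.
pivot(3,4)=3: scale R3 → (0, 0, 0, 0, 1)
  clear (0,4): R0 −= (1)R3 → (1, 0, 0, 0, 0)
  clear (1,4): R1 −= (8)R3 → (0, 1, 0, 8, 0)
  clear (2,4): R2 −= (11)R3 → (0, 0, 1, 8, 0)

M[0][3] = 0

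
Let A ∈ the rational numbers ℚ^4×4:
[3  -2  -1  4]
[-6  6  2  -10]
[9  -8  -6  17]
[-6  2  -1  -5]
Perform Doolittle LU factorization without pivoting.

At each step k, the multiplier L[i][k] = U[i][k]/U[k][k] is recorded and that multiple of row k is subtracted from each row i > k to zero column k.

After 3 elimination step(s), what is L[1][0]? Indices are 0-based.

L[1][0] = -2

k=0: U[0][0]=3
  eliminate (1,0): mult=-2, new row 1: (0, 2, 0, -2); set L[1][0]=-2
  eliminate (2,0): mult=3, new row 2: (0, -2, -3, 5); set L[2][0]=3
  eliminate (3,0): mult=-2, new row 3: (0, -2, -3, 3); set L[3][0]=-2
k=1: U[1][1]=2
  eliminate (2,1): mult=-1, new row 2: (0, 0, -3, 3); set L[2][1]=-1
  eliminate (3,1): mult=-1, new row 3: (0, 0, -3, 1); set L[3][1]=-1
k=2: U[2][2]=-3
  eliminate (3,2): mult=1, new row 3: (0, 0, 0, -2); set L[3][2]=1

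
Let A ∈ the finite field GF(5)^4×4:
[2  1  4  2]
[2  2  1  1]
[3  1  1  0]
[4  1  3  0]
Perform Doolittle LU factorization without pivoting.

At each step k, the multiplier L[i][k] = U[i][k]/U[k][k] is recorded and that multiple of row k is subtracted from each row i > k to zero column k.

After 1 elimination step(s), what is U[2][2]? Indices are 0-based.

Step 1: pivot at (0,0) is 2.
  row1 ← row1 − (1)·row0  ⇒  L[1][0]=1, U row1=(0, 1, 2, 4)
  row2 ← row2 − (4)·row0  ⇒  L[2][0]=4, U row2=(0, 2, 0, 2)
  row3 ← row3 − (2)·row0  ⇒  L[3][0]=2, U row3=(0, 4, 0, 1)

U[2][2] = 0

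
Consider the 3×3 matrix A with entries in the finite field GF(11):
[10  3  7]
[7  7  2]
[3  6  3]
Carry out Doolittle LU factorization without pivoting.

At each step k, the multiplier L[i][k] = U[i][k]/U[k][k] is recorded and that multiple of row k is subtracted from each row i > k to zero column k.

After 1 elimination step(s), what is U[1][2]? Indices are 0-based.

k=0: U[0][0]=10
  eliminate (1,0): mult=4, new row 1: (0, 6, 7); set L[1][0]=4
  eliminate (2,0): mult=8, new row 2: (0, 4, 2); set L[2][0]=8

U[1][2] = 7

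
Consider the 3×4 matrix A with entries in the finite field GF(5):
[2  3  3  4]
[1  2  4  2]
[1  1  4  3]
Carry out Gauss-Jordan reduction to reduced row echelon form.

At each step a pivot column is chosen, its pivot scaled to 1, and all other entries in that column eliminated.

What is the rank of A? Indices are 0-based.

pivot(0,0)=2: scale R0 → (1, 4, 4, 2)
  clear (1,0): R1 −= (1)R0 → (0, 3, 0, 0)
  clear (2,0): R2 −= (1)R0 → (0, 2, 0, 1)
pivot(1,1)=3: scale R1 → (0, 1, 0, 0)
  clear (0,1): R0 −= (4)R1 → (1, 0, 4, 2)
  clear (2,1): R2 −= (2)R1 → (0, 0, 0, 1)
col 2: no nonzero at/below row 2; advance.
pivot(2,3)=1: scale R2 → (0, 0, 0, 1)
  clear (0,3): R0 −= (2)R2 → (1, 0, 4, 0)

rank = 3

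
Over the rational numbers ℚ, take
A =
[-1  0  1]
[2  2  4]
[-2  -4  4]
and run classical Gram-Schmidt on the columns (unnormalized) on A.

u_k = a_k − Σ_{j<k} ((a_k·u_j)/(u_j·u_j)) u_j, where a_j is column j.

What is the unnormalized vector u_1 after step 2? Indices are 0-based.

Step 1: u_0 = a_0 = (-1, 2, -2).
Step 2: u_1 = a_1 − (4/3)·u_0 = (4/3, -2/3, -4/3).

u_1 = (4/3, -2/3, -4/3)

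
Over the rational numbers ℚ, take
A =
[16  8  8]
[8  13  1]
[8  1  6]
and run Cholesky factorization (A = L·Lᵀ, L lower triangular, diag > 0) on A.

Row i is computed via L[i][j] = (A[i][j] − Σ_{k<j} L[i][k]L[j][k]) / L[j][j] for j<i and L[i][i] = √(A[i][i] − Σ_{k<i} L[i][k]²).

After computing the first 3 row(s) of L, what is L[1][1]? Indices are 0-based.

Step 1: L[0][0] = √(16) = 4.
  L[1][0] = (8) / L[0][0] = 2.
Step 2: L[1][1] = √(9) = 3.
  L[2][0] = (8) / L[0][0] = 2.
  L[2][1] = (-3) / L[1][1] = -1.
Step 3: L[2][2] = √(1) = 1.

L[1][1] = 3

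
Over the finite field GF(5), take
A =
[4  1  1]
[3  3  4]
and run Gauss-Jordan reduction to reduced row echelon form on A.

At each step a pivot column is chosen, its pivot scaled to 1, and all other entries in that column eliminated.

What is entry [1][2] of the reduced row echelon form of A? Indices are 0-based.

M[1][2] = 2

pivot(0,0)=4: scale R0 → (1, 4, 4)
  clear (1,0): R1 −= (3)R0 → (0, 1, 2)
pivot(1,1)=1: scale R1 → (0, 1, 2)
  clear (0,1): R0 −= (4)R1 → (1, 0, 1)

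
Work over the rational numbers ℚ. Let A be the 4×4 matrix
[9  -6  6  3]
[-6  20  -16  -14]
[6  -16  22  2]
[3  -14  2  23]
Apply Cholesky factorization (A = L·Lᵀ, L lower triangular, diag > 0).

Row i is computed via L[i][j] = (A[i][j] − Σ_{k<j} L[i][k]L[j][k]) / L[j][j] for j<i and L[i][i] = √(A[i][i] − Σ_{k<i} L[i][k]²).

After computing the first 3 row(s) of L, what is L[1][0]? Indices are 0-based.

L[1][0] = -2

Step 1: L[0][0] = √(9) = 3.
  L[1][0] = (-6) / L[0][0] = -2.
Step 2: L[1][1] = √(16) = 4.
  L[2][0] = (6) / L[0][0] = 2.
  L[2][1] = (-12) / L[1][1] = -3.
Step 3: L[2][2] = √(9) = 3.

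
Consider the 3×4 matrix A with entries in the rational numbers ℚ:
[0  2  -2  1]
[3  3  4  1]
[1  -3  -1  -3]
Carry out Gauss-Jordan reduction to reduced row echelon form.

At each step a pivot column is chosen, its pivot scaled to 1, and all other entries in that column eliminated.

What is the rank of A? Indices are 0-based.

rank = 3

pivot(0,0): swap R0↔R1
pivot(0,0)=3: scale R0 → (1, 1, 4/3, 1/3)
  clear (2,0): R2 −= (1)R0 → (0, -4, -7/3, -10/3)
pivot(1,1)=2: scale R1 → (0, 1, -1, 1/2)
  clear (0,1): R0 −= (1)R1 → (1, 0, 7/3, -1/6)
  clear (2,1): R2 −= (-4)R1 → (0, 0, -19/3, -4/3)
pivot(2,2)=-19/3: scale R2 → (0, 0, 1, 4/19)
  clear (0,2): R0 −= (7/3)R2 → (1, 0, 0, -25/38)
  clear (1,2): R1 −= (-1)R2 → (0, 1, 0, 27/38)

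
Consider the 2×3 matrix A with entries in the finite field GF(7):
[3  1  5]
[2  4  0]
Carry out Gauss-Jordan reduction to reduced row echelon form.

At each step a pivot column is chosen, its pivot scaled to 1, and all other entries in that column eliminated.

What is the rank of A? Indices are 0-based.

rank = 2

[1] R0 /= 3  ⇒  (1, 5, 4)
     R1 -= 2·R0  ⇒  (0, 1, 6)
[2] R1 /= 1  ⇒  (0, 1, 6)
     R0 -= 5·R1  ⇒  (1, 0, 2)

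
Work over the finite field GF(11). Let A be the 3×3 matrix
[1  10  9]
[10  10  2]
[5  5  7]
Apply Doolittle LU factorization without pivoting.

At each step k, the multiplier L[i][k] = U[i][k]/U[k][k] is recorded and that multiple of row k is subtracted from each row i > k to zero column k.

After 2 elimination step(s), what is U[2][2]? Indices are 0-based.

U[2][2] = 6

Step 1: pivot at (0,0) is 1.
  row1 ← row1 − (10)·row0  ⇒  L[1][0]=10, U row1=(0, 9, 0)
  row2 ← row2 − (5)·row0  ⇒  L[2][0]=5, U row2=(0, 10, 6)
Step 2: pivot at (1,1) is 9.
  row2 ← row2 − (6)·row1  ⇒  L[2][1]=6, U row2=(0, 0, 6)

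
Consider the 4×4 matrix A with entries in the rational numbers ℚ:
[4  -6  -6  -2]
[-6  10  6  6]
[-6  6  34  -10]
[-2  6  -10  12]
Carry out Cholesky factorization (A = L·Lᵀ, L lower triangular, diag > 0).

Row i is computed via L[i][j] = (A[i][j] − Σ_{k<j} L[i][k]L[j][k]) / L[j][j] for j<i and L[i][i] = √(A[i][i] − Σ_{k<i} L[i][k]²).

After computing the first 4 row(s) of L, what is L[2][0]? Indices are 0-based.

Step 1: L[0][0] = √(4) = 2.
  L[1][0] = (-6) / L[0][0] = -3.
Step 2: L[1][1] = √(1) = 1.
  L[2][0] = (-6) / L[0][0] = -3.
  L[2][1] = (-3) / L[1][1] = -3.
Step 3: L[2][2] = √(16) = 4.
  L[3][0] = (-2) / L[0][0] = -1.
  L[3][1] = (3) / L[1][1] = 3.
  L[3][2] = (-4) / L[2][2] = -1.
Step 4: L[3][3] = √(1) = 1.

L[2][0] = -3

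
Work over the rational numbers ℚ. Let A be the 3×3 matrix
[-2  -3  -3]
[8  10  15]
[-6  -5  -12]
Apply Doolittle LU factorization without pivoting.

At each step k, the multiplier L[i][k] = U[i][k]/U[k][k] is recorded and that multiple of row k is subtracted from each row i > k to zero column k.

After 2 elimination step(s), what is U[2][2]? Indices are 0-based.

[col 0] pivot -2
  R1 -= -4*R0 → (0, -2, 3)  (L[1][0] := -4)
  R2 -= 3*R0 → (0, 4, -3)  (L[2][0] := 3)
[col 1] pivot -2
  R2 -= -2*R1 → (0, 0, 3)  (L[2][1] := -2)

U[2][2] = 3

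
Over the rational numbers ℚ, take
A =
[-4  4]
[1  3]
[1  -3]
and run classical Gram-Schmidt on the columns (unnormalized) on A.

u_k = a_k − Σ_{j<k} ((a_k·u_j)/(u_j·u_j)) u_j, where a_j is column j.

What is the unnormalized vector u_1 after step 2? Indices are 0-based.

u_1 = (4/9, 35/9, -19/9)

Step 1: u_0 = a_0 = (-4, 1, 1).
Step 2: u_1 = a_1 − (-8/9)·u_0 = (4/9, 35/9, -19/9).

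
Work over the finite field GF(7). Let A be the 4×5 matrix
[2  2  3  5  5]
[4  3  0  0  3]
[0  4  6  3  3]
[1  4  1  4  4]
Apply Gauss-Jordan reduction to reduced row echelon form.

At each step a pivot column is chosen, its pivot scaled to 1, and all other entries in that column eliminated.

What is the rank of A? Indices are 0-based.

[1] R0 /= 2  ⇒  (1, 1, 5, 6, 6)
     R1 -= 4·R0  ⇒  (0, 6, 1, 4, 0)
     R3 -= 1·R0  ⇒  (0, 3, 3, 5, 5)
[2] R1 /= 6  ⇒  (0, 1, 6, 3, 0)
     R0 -= 1·R1  ⇒  (1, 0, 6, 3, 6)
     R2 -= 4·R1  ⇒  (0, 0, 3, 5, 3)
     R3 -= 3·R1  ⇒  (0, 0, 6, 3, 5)
[3] R2 /= 3  ⇒  (0, 0, 1, 4, 1)
     R0 -= 6·R2  ⇒  (1, 0, 0, 0, 0)
     R1 -= 6·R2  ⇒  (0, 1, 0, 0, 1)
     R3 -= 6·R2  ⇒  (0, 0, 0, 0, 6)
column 3 empty below row 3
[4] R3 /= 6  ⇒  (0, 0, 0, 0, 1)
     R1 -= 1·R3  ⇒  (0, 1, 0, 0, 0)
     R2 -= 1·R3  ⇒  (0, 0, 1, 4, 0)

rank = 4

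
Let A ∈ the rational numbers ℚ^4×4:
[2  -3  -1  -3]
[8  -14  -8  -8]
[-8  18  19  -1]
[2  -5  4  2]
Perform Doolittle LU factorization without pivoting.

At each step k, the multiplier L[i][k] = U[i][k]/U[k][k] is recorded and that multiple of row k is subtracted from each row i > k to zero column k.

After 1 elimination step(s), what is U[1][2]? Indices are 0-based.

U[1][2] = -4

[col 0] pivot 2
  R1 -= 4*R0 → (0, -2, -4, 4)  (L[1][0] := 4)
  R2 -= -4*R0 → (0, 6, 15, -13)  (L[2][0] := -4)
  R3 -= 1*R0 → (0, -2, 5, 5)  (L[3][0] := 1)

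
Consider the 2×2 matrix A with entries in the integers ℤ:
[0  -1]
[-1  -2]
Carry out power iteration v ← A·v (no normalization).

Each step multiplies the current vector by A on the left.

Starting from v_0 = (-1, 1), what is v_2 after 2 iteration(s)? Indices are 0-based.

v_2 = (1, 3)

v_0 = (-1, 1).
v_1 = A·v_0 = (-1, -1).
v_2 = A·v_1 = (1, 3).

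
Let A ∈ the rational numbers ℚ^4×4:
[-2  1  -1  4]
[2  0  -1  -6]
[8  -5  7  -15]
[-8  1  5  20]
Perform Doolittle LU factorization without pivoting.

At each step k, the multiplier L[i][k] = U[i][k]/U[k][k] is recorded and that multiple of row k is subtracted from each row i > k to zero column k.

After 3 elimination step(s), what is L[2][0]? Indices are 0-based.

L[2][0] = -4

Step 1: pivot at (0,0) is -2.
  row1 ← row1 − (-1)·row0  ⇒  L[1][0]=-1, U row1=(0, 1, -2, -2)
  row2 ← row2 − (-4)·row0  ⇒  L[2][0]=-4, U row2=(0, -1, 3, 1)
  row3 ← row3 − (4)·row0  ⇒  L[3][0]=4, U row3=(0, -3, 9, 4)
Step 2: pivot at (1,1) is 1.
  row2 ← row2 − (-1)·row1  ⇒  L[2][1]=-1, U row2=(0, 0, 1, -1)
  row3 ← row3 − (-3)·row1  ⇒  L[3][1]=-3, U row3=(0, 0, 3, -2)
Step 3: pivot at (2,2) is 1.
  row3 ← row3 − (3)·row2  ⇒  L[3][2]=3, U row3=(0, 0, 0, 1)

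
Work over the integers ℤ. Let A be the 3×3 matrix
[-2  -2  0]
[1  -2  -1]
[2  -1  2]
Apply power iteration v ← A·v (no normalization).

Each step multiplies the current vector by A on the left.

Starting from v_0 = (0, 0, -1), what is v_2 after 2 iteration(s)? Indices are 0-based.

v_0 = (0, 0, -1).
v_1 = A·v_0 = (0, 1, -2).
v_2 = A·v_1 = (-2, 0, -5).

v_2 = (-2, 0, -5)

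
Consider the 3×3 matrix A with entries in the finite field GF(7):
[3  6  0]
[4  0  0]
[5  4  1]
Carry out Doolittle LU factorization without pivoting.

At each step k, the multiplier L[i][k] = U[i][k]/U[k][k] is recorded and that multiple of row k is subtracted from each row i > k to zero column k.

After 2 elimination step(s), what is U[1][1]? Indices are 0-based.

Step 1: pivot at (0,0) is 3.
  row1 ← row1 − (6)·row0  ⇒  L[1][0]=6, U row1=(0, 6, 0)
  row2 ← row2 − (4)·row0  ⇒  L[2][0]=4, U row2=(0, 1, 1)
Step 2: pivot at (1,1) is 6.
  row2 ← row2 − (6)·row1  ⇒  L[2][1]=6, U row2=(0, 0, 1)

U[1][1] = 6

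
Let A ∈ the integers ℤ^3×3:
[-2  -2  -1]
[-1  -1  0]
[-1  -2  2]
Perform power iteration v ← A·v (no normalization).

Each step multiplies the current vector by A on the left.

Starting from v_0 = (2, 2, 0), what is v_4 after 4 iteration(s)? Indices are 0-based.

v_0 = (2, 2, 0).
v_1 = A·v_0 = (-8, -4, -6).
v_2 = A·v_1 = (30, 12, 4).
v_3 = A·v_2 = (-88, -42, -46).
v_4 = A·v_3 = (306, 130, 80).

v_4 = (306, 130, 80)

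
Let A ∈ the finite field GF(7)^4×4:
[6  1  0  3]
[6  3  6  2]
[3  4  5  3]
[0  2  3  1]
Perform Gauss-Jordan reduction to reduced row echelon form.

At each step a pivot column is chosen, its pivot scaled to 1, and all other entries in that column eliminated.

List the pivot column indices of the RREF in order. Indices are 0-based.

pivot(0,0)=6: scale R0 → (1, 6, 0, 4)
  clear (1,0): R1 −= (6)R0 → (0, 2, 6, 6)
  clear (2,0): R2 −= (3)R0 → (0, 0, 5, 5)
pivot(1,1)=2: scale R1 → (0, 1, 3, 3)
  clear (0,1): R0 −= (6)R1 → (1, 0, 3, 0)
  clear (3,1): R3 −= (2)R1 → (0, 0, 4, 2)
pivot(2,2)=5: scale R2 → (0, 0, 1, 1)
  clear (0,2): R0 −= (3)R2 → (1, 0, 0, 4)
  clear (1,2): R1 −= (3)R2 → (0, 1, 0, 0)
  clear (3,2): R3 −= (4)R2 → (0, 0, 0, 5)
pivot(3,3)=5: scale R3 → (0, 0, 0, 1)
  clear (0,3): R0 −= (4)R3 → (1, 0, 0, 0)
  clear (2,3): R2 −= (1)R3 → (0, 0, 1, 0)

pivot columns: 0, 1, 2, 3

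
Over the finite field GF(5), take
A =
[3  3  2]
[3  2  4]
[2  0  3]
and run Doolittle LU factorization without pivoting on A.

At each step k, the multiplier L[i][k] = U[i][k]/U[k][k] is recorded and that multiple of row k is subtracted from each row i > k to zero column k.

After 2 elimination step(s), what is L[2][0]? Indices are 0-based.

L[2][0] = 4

Step 1: pivot at (0,0) is 3.
  row1 ← row1 − (1)·row0  ⇒  L[1][0]=1, U row1=(0, 4, 2)
  row2 ← row2 − (4)·row0  ⇒  L[2][0]=4, U row2=(0, 3, 0)
Step 2: pivot at (1,1) is 4.
  row2 ← row2 − (2)·row1  ⇒  L[2][1]=2, U row2=(0, 0, 1)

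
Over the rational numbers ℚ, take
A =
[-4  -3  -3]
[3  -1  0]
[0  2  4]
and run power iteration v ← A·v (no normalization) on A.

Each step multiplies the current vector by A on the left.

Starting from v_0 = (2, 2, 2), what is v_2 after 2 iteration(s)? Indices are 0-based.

v_0 = (2, 2, 2).
v_1 = A·v_0 = (-20, 4, 12).
v_2 = A·v_1 = (32, -64, 56).

v_2 = (32, -64, 56)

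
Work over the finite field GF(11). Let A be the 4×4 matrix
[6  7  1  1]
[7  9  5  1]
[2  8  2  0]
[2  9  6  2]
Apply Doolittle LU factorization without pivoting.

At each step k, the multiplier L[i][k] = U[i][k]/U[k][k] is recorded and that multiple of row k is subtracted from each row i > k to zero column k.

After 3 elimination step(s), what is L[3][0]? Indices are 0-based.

[col 0] pivot 6
  R1 -= 3*R0 → (0, 10, 2, 9)  (L[1][0] := 3)
  R2 -= 4*R0 → (0, 2, 9, 7)  (L[2][0] := 4)
  R3 -= 4*R0 → (0, 3, 2, 9)  (L[3][0] := 4)
[col 1] pivot 10
  R2 -= 9*R1 → (0, 0, 2, 3)  (L[2][1] := 9)
  R3 -= 8*R1 → (0, 0, 8, 3)  (L[3][1] := 8)
[col 2] pivot 2
  R3 -= 4*R2 → (0, 0, 0, 2)  (L[3][2] := 4)

L[3][0] = 4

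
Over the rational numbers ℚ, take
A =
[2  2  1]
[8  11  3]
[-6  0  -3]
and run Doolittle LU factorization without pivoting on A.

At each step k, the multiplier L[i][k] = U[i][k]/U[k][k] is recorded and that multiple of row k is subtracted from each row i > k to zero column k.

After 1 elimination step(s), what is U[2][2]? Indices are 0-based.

k=0: U[0][0]=2
  eliminate (1,0): mult=4, new row 1: (0, 3, -1); set L[1][0]=4
  eliminate (2,0): mult=-3, new row 2: (0, 6, 0); set L[2][0]=-3

U[2][2] = 0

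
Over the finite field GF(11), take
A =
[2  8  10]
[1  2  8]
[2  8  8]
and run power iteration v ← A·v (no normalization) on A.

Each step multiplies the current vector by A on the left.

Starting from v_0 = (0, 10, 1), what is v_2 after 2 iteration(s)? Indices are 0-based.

v_0 = (0, 10, 1).
v_1 = A·v_0 = (2, 6, 0).
v_2 = A·v_1 = (8, 3, 8).

v_2 = (8, 3, 8)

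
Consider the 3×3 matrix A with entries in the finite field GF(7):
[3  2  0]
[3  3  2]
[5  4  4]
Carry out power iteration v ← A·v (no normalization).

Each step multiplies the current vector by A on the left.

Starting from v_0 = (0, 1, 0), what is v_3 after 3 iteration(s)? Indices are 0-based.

v_0 = (0, 1, 0).
v_1 = A·v_0 = (2, 3, 4).
v_2 = A·v_1 = (5, 2, 3).
v_3 = A·v_2 = (5, 6, 3).

v_3 = (5, 6, 3)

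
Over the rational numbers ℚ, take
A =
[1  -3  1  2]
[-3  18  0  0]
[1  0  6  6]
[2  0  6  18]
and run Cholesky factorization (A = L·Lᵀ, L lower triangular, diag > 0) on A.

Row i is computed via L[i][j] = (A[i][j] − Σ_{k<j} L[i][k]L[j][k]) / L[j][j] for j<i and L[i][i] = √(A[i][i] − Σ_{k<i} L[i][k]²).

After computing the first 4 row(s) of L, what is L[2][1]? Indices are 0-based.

Step 1: L[0][0] = √(1) = 1.
  L[1][0] = (-3) / L[0][0] = -3.
Step 2: L[1][1] = √(9) = 3.
  L[2][0] = (1) / L[0][0] = 1.
  L[2][1] = (3) / L[1][1] = 1.
Step 3: L[2][2] = √(4) = 2.
  L[3][0] = (2) / L[0][0] = 2.
  L[3][1] = (6) / L[1][1] = 2.
  L[3][2] = (2) / L[2][2] = 1.
Step 4: L[3][3] = √(9) = 3.

L[2][1] = 1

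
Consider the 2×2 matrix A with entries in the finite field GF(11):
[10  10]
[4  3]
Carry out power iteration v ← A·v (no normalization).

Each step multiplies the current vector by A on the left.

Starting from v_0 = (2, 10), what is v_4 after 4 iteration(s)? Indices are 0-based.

v_0 = (2, 10).
v_1 = A·v_0 = (10, 5).
v_2 = A·v_1 = (7, 0).
v_3 = A·v_2 = (4, 6).
v_4 = A·v_3 = (1, 1).

v_4 = (1, 1)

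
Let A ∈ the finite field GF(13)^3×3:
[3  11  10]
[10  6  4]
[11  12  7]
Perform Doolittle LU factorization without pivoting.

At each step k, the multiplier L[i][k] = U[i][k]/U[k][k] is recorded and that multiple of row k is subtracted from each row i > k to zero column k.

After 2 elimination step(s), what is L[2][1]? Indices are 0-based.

k=0: U[0][0]=3
  eliminate (1,0): mult=12, new row 1: (0, 4, 1); set L[1][0]=12
  eliminate (2,0): mult=8, new row 2: (0, 2, 5); set L[2][0]=8
k=1: U[1][1]=4
  eliminate (2,1): mult=7, new row 2: (0, 0, 11); set L[2][1]=7

L[2][1] = 7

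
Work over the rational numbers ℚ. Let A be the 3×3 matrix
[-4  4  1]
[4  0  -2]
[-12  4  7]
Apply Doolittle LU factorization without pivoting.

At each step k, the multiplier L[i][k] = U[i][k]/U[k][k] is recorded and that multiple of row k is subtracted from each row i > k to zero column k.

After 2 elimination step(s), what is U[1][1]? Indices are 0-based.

Step 1: pivot at (0,0) is -4.
  row1 ← row1 − (-1)·row0  ⇒  L[1][0]=-1, U row1=(0, 4, -1)
  row2 ← row2 − (3)·row0  ⇒  L[2][0]=3, U row2=(0, -8, 4)
Step 2: pivot at (1,1) is 4.
  row2 ← row2 − (-2)·row1  ⇒  L[2][1]=-2, U row2=(0, 0, 2)

U[1][1] = 4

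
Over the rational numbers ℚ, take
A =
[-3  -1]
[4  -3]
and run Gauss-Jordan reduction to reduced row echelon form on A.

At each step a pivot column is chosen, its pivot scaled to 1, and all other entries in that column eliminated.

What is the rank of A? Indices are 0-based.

pivot(0,0)=-3: scale R0 → (1, 1/3)
  clear (1,0): R1 −= (4)R0 → (0, -13/3)
pivot(1,1)=-13/3: scale R1 → (0, 1)
  clear (0,1): R0 −= (1/3)R1 → (1, 0)

rank = 2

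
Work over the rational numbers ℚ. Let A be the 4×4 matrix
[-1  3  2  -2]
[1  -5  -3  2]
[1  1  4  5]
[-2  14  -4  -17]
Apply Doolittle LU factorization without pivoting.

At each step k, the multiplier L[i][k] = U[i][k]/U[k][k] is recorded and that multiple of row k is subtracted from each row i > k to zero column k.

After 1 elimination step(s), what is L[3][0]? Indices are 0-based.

L[3][0] = 2

k=0: U[0][0]=-1
  eliminate (1,0): mult=-1, new row 1: (0, -2, -1, 0); set L[1][0]=-1
  eliminate (2,0): mult=-1, new row 2: (0, 4, 6, 3); set L[2][0]=-1
  eliminate (3,0): mult=2, new row 3: (0, 8, -8, -13); set L[3][0]=2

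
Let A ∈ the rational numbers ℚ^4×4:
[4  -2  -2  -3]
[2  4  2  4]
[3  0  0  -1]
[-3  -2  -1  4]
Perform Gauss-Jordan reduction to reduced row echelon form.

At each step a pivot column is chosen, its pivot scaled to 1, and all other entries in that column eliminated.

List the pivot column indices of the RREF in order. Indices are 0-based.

pivot(0,0)=4: scale R0 → (1, -1/2, -1/2, -3/4)
  clear (1,0): R1 −= (2)R0 → (0, 5, 3, 11/2)
  clear (2,0): R2 −= (3)R0 → (0, 3/2, 3/2, 5/4)
  clear (3,0): R3 −= (-3)R0 → (0, -7/2, -5/2, 7/4)
pivot(1,1)=5: scale R1 → (0, 1, 3/5, 11/10)
  clear (0,1): R0 −= (-1/2)R1 → (1, 0, -1/5, -1/5)
  clear (2,1): R2 −= (3/2)R1 → (0, 0, 3/5, -2/5)
  clear (3,1): R3 −= (-7/2)R1 → (0, 0, -2/5, 28/5)
pivot(2,2)=3/5: scale R2 → (0, 0, 1, -2/3)
  clear (0,2): R0 −= (-1/5)R2 → (1, 0, 0, -1/3)
  clear (1,2): R1 −= (3/5)R2 → (0, 1, 0, 3/2)
  clear (3,2): R3 −= (-2/5)R2 → (0, 0, 0, 16/3)
pivot(3,3)=16/3: scale R3 → (0, 0, 0, 1)
  clear (0,3): R0 −= (-1/3)R3 → (1, 0, 0, 0)
  clear (1,3): R1 −= (3/2)R3 → (0, 1, 0, 0)
  clear (2,3): R2 −= (-2/3)R3 → (0, 0, 1, 0)

pivot columns: 0, 1, 2, 3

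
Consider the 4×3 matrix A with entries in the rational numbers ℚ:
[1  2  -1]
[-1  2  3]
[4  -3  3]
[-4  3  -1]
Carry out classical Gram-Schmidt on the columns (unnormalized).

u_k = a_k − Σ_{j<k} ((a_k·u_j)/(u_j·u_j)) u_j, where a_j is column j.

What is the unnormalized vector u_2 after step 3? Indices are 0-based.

Step 1: u_0 = a_0 = (1, -1, 4, -4).
Step 2: u_1 = a_1 − (-12/17)·u_0 = (46/17, 22/17, -3/17, 3/17).
Step 3: u_2 = a_2 − (6/17)·u_0 − (4/77)·u_1 = (-115/77, 23/7, 123/77, 31/77).

u_2 = (-115/77, 23/7, 123/77, 31/77)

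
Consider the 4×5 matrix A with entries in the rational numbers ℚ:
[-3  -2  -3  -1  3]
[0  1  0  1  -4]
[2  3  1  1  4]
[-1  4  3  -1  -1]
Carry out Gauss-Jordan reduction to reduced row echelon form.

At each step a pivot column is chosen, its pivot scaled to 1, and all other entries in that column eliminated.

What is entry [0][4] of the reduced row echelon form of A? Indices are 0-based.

M[0][4] = 61/16

[1] R0 /= -3  ⇒  (1, 2/3, 1, 1/3, -1)
     R2 -= 2·R0  ⇒  (0, 5/3, -1, 1/3, 6)
     R3 -= -1·R0  ⇒  (0, 14/3, 4, -2/3, -2)
[2] R1 /= 1  ⇒  (0, 1, 0, 1, -4)
     R0 -= 2/3·R1  ⇒  (1, 0, 1, -1/3, 5/3)
     R2 -= 5/3·R1  ⇒  (0, 0, -1, -4/3, 38/3)
     R3 -= 14/3·R1  ⇒  (0, 0, 4, -16/3, 50/3)
[3] R2 /= -1  ⇒  (0, 0, 1, 4/3, -38/3)
     R0 -= 1·R2  ⇒  (1, 0, 0, -5/3, 43/3)
     R3 -= 4·R2  ⇒  (0, 0, 0, -32/3, 202/3)
[4] R3 /= -32/3  ⇒  (0, 0, 0, 1, -101/16)
     R0 -= -5/3·R3  ⇒  (1, 0, 0, 0, 61/16)
     R1 -= 1·R3  ⇒  (0, 1, 0, 0, 37/16)
     R2 -= 4/3·R3  ⇒  (0, 0, 1, 0, -17/4)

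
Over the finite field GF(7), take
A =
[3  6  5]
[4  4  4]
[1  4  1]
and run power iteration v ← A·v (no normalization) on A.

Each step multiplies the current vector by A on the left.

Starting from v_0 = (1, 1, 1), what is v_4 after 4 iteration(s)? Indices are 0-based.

v_0 = (1, 1, 1).
v_1 = A·v_0 = (0, 5, 6).
v_2 = A·v_1 = (4, 2, 5).
v_3 = A·v_2 = (0, 2, 3).
v_4 = A·v_3 = (6, 6, 4).

v_4 = (6, 6, 4)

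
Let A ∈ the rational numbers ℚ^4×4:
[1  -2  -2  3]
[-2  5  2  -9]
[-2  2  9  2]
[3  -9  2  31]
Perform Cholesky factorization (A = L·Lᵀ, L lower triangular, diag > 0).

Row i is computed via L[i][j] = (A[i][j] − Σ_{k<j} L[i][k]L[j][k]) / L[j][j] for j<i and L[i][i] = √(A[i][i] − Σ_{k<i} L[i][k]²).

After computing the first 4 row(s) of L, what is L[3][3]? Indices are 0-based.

Step 1: L[0][0] = √(1) = 1.
  L[1][0] = (-2) / L[0][0] = -2.
Step 2: L[1][1] = √(1) = 1.
  L[2][0] = (-2) / L[0][0] = -2.
  L[2][1] = (-2) / L[1][1] = -2.
Step 3: L[2][2] = √(1) = 1.
  L[3][0] = (3) / L[0][0] = 3.
  L[3][1] = (-3) / L[1][1] = -3.
  L[3][2] = (2) / L[2][2] = 2.
Step 4: L[3][3] = √(9) = 3.

L[3][3] = 3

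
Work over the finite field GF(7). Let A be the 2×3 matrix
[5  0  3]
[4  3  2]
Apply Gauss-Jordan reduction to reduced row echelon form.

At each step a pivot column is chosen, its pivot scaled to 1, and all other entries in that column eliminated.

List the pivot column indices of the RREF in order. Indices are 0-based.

step 1: normalize row 0 (÷5) = (1, 0, 2)
  row 1: subtract 4×row0 = (0, 3, 1)
step 2: normalize row 1 (÷3) = (0, 1, 5)

pivot columns: 0, 1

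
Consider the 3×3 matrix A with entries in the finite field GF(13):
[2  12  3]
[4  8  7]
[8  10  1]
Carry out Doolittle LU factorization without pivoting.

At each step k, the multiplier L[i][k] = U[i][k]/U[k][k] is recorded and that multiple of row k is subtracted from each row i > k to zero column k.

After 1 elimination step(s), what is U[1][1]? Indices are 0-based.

U[1][1] = 10

k=0: U[0][0]=2
  eliminate (1,0): mult=2, new row 1: (0, 10, 1); set L[1][0]=2
  eliminate (2,0): mult=4, new row 2: (0, 1, 2); set L[2][0]=4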